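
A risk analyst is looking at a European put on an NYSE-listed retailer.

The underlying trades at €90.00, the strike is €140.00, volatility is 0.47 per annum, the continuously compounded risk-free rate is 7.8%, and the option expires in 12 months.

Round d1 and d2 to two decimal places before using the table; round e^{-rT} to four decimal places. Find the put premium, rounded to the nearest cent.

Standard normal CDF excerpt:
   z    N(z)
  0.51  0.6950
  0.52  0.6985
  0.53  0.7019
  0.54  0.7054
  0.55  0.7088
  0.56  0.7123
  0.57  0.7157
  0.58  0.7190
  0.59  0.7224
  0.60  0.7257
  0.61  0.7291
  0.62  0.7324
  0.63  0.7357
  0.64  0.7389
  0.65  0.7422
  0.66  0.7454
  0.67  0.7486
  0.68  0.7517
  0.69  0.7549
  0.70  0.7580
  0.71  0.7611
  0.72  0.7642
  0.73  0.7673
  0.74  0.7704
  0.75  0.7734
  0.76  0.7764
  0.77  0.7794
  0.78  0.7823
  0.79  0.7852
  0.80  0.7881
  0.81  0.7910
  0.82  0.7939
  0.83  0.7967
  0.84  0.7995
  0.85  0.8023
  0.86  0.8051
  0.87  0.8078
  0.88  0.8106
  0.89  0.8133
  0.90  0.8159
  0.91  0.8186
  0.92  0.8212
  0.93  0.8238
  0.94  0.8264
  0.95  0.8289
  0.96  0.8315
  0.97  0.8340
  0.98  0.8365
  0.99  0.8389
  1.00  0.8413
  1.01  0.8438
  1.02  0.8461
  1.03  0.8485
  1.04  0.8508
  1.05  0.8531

€45.79

T = 1;  σ√T = 0.4700
d₁ = [ln(90/140) + (0.078 + ½·0.47²)·1] / (σ√T) = (-0.4418 + 0.1885) / 0.4700 = -0.5391 ⇒ -0.54
d₂ = -0.5391 − 0.4700 = -1.0091 ⇒ -1.01
exp(−rT) = exp(−0.078·1) = 0.9250
P = 140·0.9250·N(1.01) − 90·N(0.54) = 140·0.9250·0.8438 − 90·0.7054 = 109.2721 − 63.4860 = 45.7861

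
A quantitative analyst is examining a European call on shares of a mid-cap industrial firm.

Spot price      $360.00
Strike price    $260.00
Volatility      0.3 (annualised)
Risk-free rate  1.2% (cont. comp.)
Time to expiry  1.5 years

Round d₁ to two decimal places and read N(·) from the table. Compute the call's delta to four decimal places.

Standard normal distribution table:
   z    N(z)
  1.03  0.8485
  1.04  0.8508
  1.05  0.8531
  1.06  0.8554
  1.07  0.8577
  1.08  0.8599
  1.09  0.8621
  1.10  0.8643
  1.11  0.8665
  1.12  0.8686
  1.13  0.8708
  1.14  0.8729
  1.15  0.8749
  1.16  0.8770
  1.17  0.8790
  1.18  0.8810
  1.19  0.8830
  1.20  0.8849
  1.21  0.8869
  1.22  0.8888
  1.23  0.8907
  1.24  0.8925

T = 1.5;  σ√T = 0.3674
d₁ = [ln(360/260) + (0.012 + 0.3²/2)·1.5] / 0.3674 = [0.3254 + 0.0855] / 0.3674 = 1.1184 ⇒ 1.12
N(d₁) = N(1.12) = 0.8686
Δ_call = N(d₁) = 0.8686

0.8686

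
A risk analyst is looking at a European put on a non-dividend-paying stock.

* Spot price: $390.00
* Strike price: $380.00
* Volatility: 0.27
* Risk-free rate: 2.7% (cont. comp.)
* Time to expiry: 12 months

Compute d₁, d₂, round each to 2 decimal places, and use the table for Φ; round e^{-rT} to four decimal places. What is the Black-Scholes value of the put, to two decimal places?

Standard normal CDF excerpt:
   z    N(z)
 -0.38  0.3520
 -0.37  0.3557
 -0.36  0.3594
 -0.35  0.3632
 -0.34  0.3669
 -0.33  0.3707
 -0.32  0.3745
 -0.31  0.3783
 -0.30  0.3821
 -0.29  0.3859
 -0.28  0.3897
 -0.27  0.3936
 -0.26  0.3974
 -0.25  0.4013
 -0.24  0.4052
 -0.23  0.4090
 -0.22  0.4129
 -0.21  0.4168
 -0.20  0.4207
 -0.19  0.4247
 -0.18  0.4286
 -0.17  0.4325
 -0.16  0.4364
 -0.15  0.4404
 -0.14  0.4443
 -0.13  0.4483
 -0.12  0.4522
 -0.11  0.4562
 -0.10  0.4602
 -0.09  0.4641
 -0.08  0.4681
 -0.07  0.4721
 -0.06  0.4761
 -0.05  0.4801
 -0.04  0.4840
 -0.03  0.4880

$31.53

T = 1;  σ√T = 0.2700
d₁ = [ln(390/380) + (0.027 + 0.27²/2)·1] / 0.2700 = [0.0260 + 0.0635] / 0.2700 = 0.3312 → 0.33
d₂ = d₁ − σ√T = 0.3312 − 0.2700 = 0.0612 → 0.06
e^(−rT) = e^(−0.027·1) = 0.9734
N(−d₂) = N(-0.06) = 0.4761;  N(−d₁) = N(-0.33) = 0.3707
P = 380·0.9734·0.4761 − 390·0.3707 = 176.1056 − 144.5730 = 31.5326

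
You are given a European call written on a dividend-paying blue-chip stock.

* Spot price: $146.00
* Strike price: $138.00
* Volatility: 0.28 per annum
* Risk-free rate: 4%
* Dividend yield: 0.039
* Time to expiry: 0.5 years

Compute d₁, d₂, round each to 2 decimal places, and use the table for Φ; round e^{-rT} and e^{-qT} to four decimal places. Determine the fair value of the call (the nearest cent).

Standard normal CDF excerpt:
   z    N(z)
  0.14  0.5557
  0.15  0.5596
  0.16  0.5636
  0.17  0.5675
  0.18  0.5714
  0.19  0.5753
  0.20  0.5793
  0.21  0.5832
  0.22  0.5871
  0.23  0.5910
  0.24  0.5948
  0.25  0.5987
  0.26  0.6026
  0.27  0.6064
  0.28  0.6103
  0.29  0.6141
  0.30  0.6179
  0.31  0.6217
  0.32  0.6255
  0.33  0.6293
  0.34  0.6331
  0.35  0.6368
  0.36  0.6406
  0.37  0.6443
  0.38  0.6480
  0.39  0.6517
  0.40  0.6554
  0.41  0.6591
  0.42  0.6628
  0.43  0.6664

$15.49

T = 0.5;  σ√T = 0.1980
d₁ = [ln(146/138) + (0.04 − 0.039 + 0.28²/2)·0.5] / 0.1980 = [0.0564 + 0.0201] / 0.1980 = 0.3861 ⇒ 0.39
d₂ = d₁ − σ√T = 0.3861 − 0.1980 = 0.1882 ⇒ 0.19
exp(−qT) = exp(−0.039·0.5) = 0.9807;  exp(−rT) = exp(−0.04·0.5) = 0.9802
C = 146·0.9807·N(0.39) − 138·0.9802·N(0.19) = 146·0.9807·0.6517 − 138·0.9802·0.5753 = 93.3118 − 77.8195 = 15.4924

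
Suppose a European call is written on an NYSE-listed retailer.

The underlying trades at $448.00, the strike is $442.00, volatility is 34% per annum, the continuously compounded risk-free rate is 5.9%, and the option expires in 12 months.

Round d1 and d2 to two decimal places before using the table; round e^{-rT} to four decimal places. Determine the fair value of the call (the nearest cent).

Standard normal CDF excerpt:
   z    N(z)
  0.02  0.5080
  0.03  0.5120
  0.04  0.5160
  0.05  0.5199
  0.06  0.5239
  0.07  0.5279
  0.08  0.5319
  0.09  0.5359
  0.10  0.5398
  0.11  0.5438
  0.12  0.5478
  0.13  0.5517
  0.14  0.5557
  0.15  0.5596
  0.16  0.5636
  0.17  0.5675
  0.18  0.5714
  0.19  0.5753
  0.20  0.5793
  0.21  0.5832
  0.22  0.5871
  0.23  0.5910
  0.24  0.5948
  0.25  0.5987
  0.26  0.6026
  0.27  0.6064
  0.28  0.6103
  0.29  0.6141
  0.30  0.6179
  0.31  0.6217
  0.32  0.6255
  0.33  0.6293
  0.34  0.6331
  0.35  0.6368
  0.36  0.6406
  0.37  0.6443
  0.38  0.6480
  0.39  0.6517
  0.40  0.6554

σ√T = 0.34·√1 = 0.3400
d₁ = [ln(448/442) + (0.059 + 0.34²/2)·1] / 0.3400 = [0.0135 + 0.1168] / 0.3400 = 0.3832 ⇒ 0.38
d₂ = d₁ − σ√T = 0.3832 − 0.3400 = 0.0432 ⇒ 0.04
exp(−rT) = exp(−0.059·1) = 0.9427
N(d₁) = N(0.38) = 0.6480;  N(d₂) = N(0.04) = 0.5160
C = 448·0.6480 − 442·0.9427·0.5160 = 290.3040 − 215.0035 = 75.3005

$75.30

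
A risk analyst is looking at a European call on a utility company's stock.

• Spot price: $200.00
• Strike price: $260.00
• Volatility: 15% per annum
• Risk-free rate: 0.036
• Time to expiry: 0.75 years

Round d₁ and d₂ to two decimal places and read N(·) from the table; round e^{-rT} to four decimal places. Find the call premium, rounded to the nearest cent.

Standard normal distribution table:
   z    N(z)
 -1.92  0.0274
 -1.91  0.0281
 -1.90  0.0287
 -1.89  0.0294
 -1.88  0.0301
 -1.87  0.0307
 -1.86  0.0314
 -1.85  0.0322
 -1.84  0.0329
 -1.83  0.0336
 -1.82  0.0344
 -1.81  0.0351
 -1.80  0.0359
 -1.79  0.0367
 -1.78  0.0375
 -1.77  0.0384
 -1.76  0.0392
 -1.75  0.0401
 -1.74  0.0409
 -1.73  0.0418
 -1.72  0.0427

σ√T = 0.15 × 0.8660 = 0.1299
d₁ = [ln(200/260) + (0.036 + 0.15²/2)·0.75] / 0.1299 = [-0.2624 + 0.0354] / 0.1299 = -1.7469 ≈ -1.75
d₂ = d₁ − σ√T = -1.7469 − 0.1299 = -1.8768 ≈ -1.88
e^(−rT) = e^(−0.036·0.75) = 0.9734
N(d₁) = N(-1.75) = 0.0401;  N(d₂) = N(-1.88) = 0.0301
C = 200·0.0401 − 260·0.9734·0.0301 = 8.0200 − 7.6178 = 0.4022

$0.40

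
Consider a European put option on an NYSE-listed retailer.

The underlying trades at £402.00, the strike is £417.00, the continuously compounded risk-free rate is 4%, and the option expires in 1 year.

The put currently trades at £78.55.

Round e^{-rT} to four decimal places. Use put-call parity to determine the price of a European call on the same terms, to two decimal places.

£79.90

exp(−rT) = exp(−0.04·1) = 0.9608
Put-call parity: C − P = S − K·e^(−rT) = 402 − 417·0.9608 = 402 − 400.6536 = 1.3464
C = P + (C − P) = 78.55 + (1.3464) = 79.8964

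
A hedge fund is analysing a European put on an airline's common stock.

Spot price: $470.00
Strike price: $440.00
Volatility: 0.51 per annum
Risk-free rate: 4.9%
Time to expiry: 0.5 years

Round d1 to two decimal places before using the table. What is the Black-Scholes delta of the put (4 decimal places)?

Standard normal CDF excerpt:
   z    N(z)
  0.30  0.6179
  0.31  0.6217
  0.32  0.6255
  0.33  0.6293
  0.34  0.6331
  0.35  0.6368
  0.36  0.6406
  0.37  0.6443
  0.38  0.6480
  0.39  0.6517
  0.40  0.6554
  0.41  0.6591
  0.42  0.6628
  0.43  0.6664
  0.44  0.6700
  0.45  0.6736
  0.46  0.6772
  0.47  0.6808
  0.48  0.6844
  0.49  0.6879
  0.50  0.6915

-0.3336

σ√T = 0.51·√0.5 = 0.3606
d₁ = [ln(470/440) + (0.049 + ½·0.51²)·0.5] / (σ√T) = (0.0660 + 0.0895) / 0.3606 = 0.4311 ≈ 0.43
N(d₁) = N(0.43) = 0.6664
Δ_put = N(d₁) − 1 = 0.6664 − 1 = -0.3336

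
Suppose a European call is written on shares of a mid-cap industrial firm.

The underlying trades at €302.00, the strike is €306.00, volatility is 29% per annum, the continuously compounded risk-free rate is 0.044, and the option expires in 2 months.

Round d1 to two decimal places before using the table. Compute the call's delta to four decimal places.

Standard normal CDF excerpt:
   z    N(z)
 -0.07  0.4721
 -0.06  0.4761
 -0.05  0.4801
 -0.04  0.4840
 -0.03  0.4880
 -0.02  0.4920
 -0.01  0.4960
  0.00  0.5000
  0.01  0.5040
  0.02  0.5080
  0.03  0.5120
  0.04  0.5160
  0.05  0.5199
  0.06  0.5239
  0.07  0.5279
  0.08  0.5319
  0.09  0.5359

0.5040

σ√T = 0.29·√0.1667 = 0.1184
d₁ = [ln(302/306) + (0.044 + 0.29²/2)·0.1667] / 0.1184 = [-0.0132 + 0.0143] / 0.1184 = 0.0100 ≈ 0.01
N(d₁) = N(0.01) = 0.5040
Δ_call = N(d₁) = 0.5040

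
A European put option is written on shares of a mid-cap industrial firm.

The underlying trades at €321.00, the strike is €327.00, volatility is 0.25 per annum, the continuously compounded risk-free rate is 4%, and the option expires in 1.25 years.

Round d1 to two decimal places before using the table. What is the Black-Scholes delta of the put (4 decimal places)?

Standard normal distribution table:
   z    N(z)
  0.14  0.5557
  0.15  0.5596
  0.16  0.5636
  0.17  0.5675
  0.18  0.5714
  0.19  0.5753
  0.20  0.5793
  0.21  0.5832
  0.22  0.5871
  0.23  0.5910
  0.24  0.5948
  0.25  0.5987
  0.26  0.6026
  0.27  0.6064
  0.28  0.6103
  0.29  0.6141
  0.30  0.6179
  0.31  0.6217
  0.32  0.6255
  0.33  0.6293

σ√T = 0.25 × 1.1180 = 0.2795
ln(S/K) + (r + σ²/2)T = ln(321/327) + (0.04 + 0.25²/2)·1.25 = -0.0185 + 0.0891 = 0.0705
d₁ = 0.0705 / 0.2795 = 0.2524 which rounds to 0.25
N(d₁) = N(0.25) = 0.5987
Δ_put = N(d₁) − 1 = 0.5987 − 1 = -0.4013

-0.4013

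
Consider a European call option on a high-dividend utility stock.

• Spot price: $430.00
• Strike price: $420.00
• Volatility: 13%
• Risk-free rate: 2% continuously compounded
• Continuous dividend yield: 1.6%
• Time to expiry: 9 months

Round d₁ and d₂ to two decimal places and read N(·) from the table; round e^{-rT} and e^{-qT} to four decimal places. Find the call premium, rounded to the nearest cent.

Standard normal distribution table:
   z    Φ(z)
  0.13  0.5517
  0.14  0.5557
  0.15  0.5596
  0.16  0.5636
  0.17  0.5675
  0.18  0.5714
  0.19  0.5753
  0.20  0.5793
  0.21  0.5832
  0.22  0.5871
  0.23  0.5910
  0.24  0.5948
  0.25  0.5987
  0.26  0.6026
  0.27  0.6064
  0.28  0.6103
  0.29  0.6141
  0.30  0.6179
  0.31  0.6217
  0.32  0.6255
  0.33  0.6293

$24.51

T = 0.75;  σ√T = 0.1126
d₁ = [ln(430/420) + (0.02 − 0.016 + ½·0.13²)·0.75] / (σ√T) = (0.0235 + 0.0093) / 0.1126 = 0.2919 which rounds to 0.29
d₂ = 0.2919 − 0.1126 = 0.1794 which rounds to 0.18
e^(−qT) = e^(−0.016·0.75) = 0.9881;  e^(−rT) = e^(−0.02·0.75) = 0.9851
N(d₁) = N(0.29) = 0.6141;  N(d₂) = N(0.18) = 0.5714
C = 430·0.9881·0.6141 − 420·0.9851·0.5714 = 260.9207 − 236.4122 = 24.5085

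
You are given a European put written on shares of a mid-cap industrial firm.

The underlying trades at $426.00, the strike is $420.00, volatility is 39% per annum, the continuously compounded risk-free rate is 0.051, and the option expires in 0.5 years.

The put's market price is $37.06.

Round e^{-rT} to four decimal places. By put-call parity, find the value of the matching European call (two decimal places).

$53.64

e^(−rT) = e^(−0.051·0.5) = 0.9748
Put-call parity: C − P = S − K·e^(−rT) = 426 − 420·0.9748 = 426 − 409.4160 = 16.5840
C = P + (C − P) = 37.06 + (16.5840) = 53.6440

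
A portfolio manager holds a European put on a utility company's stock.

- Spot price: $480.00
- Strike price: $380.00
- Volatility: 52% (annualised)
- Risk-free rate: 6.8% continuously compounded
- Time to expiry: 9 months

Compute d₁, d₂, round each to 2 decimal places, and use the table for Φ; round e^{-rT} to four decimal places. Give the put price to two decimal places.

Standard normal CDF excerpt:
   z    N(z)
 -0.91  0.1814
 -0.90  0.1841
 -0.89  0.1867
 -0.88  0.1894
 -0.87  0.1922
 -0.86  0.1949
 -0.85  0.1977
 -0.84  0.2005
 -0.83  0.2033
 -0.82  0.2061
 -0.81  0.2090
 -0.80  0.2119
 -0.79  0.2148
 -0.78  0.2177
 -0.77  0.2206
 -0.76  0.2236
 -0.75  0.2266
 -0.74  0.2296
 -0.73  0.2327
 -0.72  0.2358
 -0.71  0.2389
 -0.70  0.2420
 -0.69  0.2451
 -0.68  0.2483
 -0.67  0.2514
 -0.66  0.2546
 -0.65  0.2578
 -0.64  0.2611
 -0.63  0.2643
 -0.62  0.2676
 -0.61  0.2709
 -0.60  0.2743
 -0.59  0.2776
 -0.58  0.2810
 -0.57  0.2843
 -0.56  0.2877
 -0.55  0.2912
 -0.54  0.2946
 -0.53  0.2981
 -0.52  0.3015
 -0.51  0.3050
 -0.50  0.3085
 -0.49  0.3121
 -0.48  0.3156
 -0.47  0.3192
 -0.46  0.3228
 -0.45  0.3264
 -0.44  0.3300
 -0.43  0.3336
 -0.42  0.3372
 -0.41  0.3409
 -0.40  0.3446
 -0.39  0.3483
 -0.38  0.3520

$29.55

σ√T = 0.52 × 0.8660 = 0.4503
d₁ = [ln(480/380) + (0.068 + ½·0.52²)·0.75] / (σ√T) = (0.2336 + 0.1524) / 0.4503 = 0.8572 ≈ 0.86
d₂ = 0.8572 − 0.4503 = 0.4068 ≈ 0.41
exp(−rT) = exp(−0.068·0.75) = 0.9503
N(−d₂) = N(-0.41) = 0.3409;  N(−d₁) = N(-0.86) = 0.1949
P = 380·0.9503·0.3409 − 480·0.1949 = 123.1038 − 93.5520 = 29.5518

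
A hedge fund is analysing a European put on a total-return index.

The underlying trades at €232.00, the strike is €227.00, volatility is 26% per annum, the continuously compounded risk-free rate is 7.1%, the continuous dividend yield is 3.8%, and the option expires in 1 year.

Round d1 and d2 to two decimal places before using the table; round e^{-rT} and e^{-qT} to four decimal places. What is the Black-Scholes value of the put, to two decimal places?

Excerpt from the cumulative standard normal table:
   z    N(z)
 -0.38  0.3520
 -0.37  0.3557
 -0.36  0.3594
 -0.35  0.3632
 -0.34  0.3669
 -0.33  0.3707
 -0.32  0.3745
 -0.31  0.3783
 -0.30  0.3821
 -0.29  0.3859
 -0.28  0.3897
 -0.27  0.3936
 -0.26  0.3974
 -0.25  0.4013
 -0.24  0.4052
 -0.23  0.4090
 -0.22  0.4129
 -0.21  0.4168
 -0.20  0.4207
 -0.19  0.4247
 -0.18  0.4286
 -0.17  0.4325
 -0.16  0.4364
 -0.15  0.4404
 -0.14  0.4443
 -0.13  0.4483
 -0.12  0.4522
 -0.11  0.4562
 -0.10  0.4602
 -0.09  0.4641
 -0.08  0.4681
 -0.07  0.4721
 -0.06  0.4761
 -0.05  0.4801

T = 1;  σ√T = 0.2600
d₁ = [ln(232/227) + (0.071 − 0.038 + ½·0.26²)·1] / (σ√T) = (0.0218 + 0.0668) / 0.2600 = 0.3407 ⇒ 0.34
d₂ = 0.3407 − 0.2600 = 0.0807 ⇒ 0.08
exp(−qT) = exp(−0.038·1) = 0.9627;  exp(−rT) = exp(−0.071·1) = 0.9315
N(−d₂) = N(-0.08) = 0.4681;  N(−d₁) = N(-0.34) = 0.3669
P = 227·0.9315·0.4681 − 232·0.9627·0.3669 = 98.9800 − 81.9458 = 17.0342

€17.03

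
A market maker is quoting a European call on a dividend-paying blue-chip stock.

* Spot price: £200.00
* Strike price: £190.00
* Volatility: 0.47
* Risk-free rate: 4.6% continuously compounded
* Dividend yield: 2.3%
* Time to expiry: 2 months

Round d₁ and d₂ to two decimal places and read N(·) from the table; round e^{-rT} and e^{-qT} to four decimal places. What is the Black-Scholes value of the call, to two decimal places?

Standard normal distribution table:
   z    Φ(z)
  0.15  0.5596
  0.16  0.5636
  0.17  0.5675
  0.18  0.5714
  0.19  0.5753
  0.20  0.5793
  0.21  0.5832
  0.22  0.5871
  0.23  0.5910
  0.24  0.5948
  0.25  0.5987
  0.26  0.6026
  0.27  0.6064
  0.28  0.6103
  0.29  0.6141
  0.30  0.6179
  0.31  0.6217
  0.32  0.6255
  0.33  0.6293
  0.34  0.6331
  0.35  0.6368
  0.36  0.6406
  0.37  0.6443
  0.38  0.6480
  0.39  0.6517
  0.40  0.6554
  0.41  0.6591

£20.63

σ√T = 0.47·√0.1667 = 0.1919
ln(S/K) + (r − q + σ²/2)T = ln(200/190) + (0.046 − 0.023 + 0.47²/2)·0.1667 = 0.0513 + 0.0222 = 0.0735
d₁ = 0.0735 / 0.1919 = 0.3832 ⇒ 0.38
d₂ = d₁ − σ√T = 0.3832 − 0.1919 = 0.1914 ⇒ 0.19
e^(−qT) = e^(−0.023·0.1667) = 0.9962;  e^(−rT) = e^(−0.046·0.1667) = 0.9924
C = 200·0.9962·N(0.38) − 190·0.9924·N(0.19) = 200·0.9962·0.6480 − 190·0.9924·0.5753 = 129.1075 − 108.4763 = 20.6313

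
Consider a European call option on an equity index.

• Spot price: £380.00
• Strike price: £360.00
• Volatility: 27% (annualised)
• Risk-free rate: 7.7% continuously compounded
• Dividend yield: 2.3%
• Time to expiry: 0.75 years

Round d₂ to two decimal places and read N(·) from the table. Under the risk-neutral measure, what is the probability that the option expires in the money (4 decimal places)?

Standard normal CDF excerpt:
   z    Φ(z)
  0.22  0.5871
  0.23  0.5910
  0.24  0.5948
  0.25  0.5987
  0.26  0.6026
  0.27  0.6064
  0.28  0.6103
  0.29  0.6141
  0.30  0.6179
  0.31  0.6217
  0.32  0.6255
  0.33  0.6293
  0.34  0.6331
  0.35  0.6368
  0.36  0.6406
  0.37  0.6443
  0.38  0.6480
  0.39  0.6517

0.6141

σ√T = 0.27·√0.75 = 0.2338
d₁ = [ln(380/360) + (0.077 − 0.023 + 0.27²/2)·0.75] / 0.2338 = [0.0541 + 0.0678] / 0.2338 = 0.5213 ≈ 0.52
d₂ = d₁ − σ√T = 0.5213 − 0.2338 = 0.2875 ≈ 0.29
Pr(exercise) under Q = N(d₂) = 0.6141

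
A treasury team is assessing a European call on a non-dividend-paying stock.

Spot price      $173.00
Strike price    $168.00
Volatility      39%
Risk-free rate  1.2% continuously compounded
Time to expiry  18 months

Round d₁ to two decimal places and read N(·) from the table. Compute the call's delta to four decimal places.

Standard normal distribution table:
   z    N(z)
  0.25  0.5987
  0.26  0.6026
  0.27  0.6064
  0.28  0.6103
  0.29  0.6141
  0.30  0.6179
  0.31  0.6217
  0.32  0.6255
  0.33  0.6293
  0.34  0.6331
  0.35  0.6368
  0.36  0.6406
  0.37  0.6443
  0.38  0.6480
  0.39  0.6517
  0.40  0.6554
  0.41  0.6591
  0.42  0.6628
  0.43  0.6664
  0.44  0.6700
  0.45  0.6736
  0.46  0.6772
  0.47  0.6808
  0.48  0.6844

0.6331

σ√T = 0.39·√1.5 = 0.4777
d₁ = [ln(173/168) + (0.012 + ½·0.39²)·1.5] / (σ√T) = (0.0293 + 0.1321) / 0.4777 = 0.3379 → 0.34
N(d₁) = N(0.34) = 0.6331
Δ_call = N(d₁) = 0.6331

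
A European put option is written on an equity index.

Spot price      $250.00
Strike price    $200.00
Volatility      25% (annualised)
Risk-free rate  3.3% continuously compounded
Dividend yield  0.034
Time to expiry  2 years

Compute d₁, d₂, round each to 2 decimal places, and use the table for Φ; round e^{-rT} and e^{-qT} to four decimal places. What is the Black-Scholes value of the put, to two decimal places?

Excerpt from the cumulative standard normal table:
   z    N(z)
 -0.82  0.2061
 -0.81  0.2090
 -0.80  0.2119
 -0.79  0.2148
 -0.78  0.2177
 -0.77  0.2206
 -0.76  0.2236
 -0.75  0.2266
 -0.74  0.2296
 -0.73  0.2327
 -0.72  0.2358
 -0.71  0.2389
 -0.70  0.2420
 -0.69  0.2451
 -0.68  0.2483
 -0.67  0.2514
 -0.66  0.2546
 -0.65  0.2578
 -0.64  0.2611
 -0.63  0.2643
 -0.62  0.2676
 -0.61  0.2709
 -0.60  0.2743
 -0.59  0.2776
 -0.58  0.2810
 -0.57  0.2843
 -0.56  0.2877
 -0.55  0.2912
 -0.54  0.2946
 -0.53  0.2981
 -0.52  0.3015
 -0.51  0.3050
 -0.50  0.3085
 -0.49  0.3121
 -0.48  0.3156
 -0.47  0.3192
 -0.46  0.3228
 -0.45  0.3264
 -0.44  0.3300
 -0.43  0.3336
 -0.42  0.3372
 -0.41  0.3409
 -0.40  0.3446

T = 2;  σ√T = 0.3536
d₁ = [ln(250/200) + (0.033 − 0.034 + 0.25²/2)·2] / 0.3536 = [0.2231 + 0.0605] / 0.3536 = 0.8023 which rounds to 0.80
d₂ = d₁ − σ√T = 0.8023 − 0.3536 = 0.4487 which rounds to 0.45
exp(−qT) = exp(−0.034·2) = 0.9343;  exp(−rT) = exp(−0.033·2) = 0.9361
N(−d₂) = N(-0.45) = 0.3264;  N(−d₁) = N(-0.80) = 0.2119
P = 200·0.9361·0.3264 − 250·0.9343·0.2119 = 61.1086 − 49.4945 = 11.6141

$11.61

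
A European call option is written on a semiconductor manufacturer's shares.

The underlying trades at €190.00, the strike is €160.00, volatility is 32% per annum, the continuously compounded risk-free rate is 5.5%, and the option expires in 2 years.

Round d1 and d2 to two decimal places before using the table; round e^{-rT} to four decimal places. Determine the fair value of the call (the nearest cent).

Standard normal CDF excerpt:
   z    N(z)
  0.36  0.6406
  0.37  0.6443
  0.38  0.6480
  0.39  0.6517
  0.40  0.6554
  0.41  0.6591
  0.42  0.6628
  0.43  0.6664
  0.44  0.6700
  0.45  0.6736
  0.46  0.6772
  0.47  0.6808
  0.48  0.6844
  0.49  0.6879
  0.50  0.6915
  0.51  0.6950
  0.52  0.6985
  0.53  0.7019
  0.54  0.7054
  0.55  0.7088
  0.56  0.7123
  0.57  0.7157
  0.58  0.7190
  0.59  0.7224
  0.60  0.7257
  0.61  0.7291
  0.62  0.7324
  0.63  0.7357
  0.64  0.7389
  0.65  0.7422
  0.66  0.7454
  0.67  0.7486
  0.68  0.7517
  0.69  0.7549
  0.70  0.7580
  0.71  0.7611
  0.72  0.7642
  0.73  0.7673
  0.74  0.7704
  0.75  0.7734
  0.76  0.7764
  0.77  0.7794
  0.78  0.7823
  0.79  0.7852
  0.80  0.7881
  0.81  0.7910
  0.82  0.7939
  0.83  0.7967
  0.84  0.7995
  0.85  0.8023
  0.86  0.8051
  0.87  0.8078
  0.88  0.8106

T = 2;  σ√T = 0.4525
ln(S/K) + (r + σ²/2)T = ln(190/160) + (0.055 + 0.32²/2)·2 = 0.1719 + 0.2124 = 0.3843
d₁ = 0.3843 / 0.4525 = 0.8491 ≈ 0.85
d₂ = d₁ − σ√T = 0.8491 − 0.4525 = 0.3965 ≈ 0.40
e^(−rT) = e^(−0.055·2) = 0.8958
N(d₁) = N(0.85) = 0.8023;  N(d₂) = N(0.40) = 0.6554
C = 190·0.8023 − 160·0.8958·0.6554 = 152.4370 − 93.9372 = 58.4998

€58.50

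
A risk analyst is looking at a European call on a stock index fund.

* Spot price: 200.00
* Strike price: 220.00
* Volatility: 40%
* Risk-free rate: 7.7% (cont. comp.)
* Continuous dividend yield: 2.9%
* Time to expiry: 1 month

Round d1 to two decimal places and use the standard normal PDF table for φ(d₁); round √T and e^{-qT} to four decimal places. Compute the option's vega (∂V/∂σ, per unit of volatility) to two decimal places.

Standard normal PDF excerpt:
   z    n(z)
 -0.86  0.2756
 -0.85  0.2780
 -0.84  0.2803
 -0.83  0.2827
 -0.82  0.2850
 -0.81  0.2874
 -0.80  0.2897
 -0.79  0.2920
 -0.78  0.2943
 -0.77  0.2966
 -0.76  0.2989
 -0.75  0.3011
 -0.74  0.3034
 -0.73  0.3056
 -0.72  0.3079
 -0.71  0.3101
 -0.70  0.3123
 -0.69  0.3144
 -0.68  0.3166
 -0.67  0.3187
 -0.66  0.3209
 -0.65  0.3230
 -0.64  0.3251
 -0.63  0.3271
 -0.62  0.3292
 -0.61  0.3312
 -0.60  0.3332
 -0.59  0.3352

17.60

σ√T = 0.4·√0.08333 = 0.1155
d₁ = [ln(200/220) + (0.077 − 0.029 + ½·0.4²)·0.08333] / (σ√T) = (-0.0953 + 0.0107) / 0.1155 = -0.7330 ≈ -0.73
√T = √0.08333 = 0.2887
φ(d₁) = φ(-0.73) = 0.3056
e^(−qT) = e^(−0.029·0.08333) = 0.9976
vega = S·e^(−qT)·φ(d₁)·√T = 200·0.9976·0.3056·0.2887 = 17.6030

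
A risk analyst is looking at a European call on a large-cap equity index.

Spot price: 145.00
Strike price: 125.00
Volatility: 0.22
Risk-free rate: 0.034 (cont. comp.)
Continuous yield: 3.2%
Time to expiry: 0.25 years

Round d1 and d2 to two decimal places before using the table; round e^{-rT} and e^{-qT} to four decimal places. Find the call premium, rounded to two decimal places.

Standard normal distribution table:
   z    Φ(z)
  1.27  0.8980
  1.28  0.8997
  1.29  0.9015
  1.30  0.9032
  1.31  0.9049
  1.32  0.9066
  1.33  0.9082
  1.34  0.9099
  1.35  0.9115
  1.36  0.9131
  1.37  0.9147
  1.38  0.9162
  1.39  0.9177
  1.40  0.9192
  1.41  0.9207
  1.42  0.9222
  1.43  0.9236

σ√T = 0.22 × 0.5000 = 0.1100
ln(S/K) + (r − q + σ²/2)T = ln(145/125) + (0.034 − 0.032 + 0.22²/2)·0.25 = 0.1484 + 0.0066 = 0.1550
d₁ = 0.1550 / 0.1100 = 1.4088 ⇒ 1.41
d₂ = d₁ − σ√T = 1.4088 − 0.1100 = 1.2988 ⇒ 1.30
e^(−qT) = e^(−0.032·0.25) = 0.9920;  e^(−rT) = e^(−0.034·0.25) = 0.9915
N(d₁) = N(1.41) = 0.9207;  N(d₂) = N(1.30) = 0.9032
C = 145·0.9920·0.9207 − 125·0.9915·0.9032 = 132.4335 − 111.9403 = 20.4931

20.49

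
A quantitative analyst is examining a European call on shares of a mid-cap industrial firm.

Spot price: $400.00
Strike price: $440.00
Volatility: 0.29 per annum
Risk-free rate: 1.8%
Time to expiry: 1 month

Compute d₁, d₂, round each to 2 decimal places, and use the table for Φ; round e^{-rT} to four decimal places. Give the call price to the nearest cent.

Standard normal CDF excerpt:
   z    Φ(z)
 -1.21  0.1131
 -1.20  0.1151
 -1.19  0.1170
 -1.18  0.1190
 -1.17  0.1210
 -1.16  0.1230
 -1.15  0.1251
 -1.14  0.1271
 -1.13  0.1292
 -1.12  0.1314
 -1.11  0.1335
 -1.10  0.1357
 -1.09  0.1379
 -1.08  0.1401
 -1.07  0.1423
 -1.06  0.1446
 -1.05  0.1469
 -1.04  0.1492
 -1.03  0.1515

σ√T = 0.29 × 0.2887 = 0.0837
d₁ = [ln(400/440) + (0.018 + 0.29²/2)·0.08333] / 0.0837 = [-0.0953 + 0.0050] / 0.0837 = -1.0787 ≈ -1.08
d₂ = d₁ − σ√T = -1.0787 − 0.0837 = -1.1624 ≈ -1.16
exp(−rT) = exp(−0.018·0.08333) = 0.9985
N(d₁) = N(-1.08) = 0.1401;  N(d₂) = N(-1.16) = 0.1230
C = 400·0.1401 − 440·0.9985·0.1230 = 56.0400 − 54.0388 = 2.0012

$2.00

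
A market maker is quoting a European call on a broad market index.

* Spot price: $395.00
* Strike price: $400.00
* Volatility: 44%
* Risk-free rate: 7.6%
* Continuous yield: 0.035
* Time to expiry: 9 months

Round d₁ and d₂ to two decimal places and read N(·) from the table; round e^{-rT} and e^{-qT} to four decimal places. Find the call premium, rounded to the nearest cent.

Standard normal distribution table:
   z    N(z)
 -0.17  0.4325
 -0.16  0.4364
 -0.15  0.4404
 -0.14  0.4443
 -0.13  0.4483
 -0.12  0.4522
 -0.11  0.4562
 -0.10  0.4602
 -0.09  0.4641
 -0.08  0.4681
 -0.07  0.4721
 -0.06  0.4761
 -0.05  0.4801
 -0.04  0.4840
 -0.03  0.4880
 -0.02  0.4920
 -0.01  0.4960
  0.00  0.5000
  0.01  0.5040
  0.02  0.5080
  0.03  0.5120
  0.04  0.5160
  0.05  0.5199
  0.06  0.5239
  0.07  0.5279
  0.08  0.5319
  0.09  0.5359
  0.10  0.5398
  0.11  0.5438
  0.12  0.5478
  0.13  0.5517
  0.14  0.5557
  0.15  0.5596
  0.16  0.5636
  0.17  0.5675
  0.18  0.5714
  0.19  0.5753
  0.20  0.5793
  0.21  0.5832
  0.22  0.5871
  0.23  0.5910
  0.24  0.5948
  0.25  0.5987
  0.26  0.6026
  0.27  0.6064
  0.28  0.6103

T = 0.75;  σ√T = 0.3811
ln(S/K) + (r − q + σ²/2)T = ln(395/400) + (0.076 − 0.035 + 0.44²/2)·0.75 = -0.0126 + 0.1033 = 0.0908
d₁ = 0.0908 / 0.3811 = 0.2382 which rounds to 0.24
d₂ = d₁ − σ√T = 0.2382 − 0.3811 = -0.1428 which rounds to -0.14
exp(−qT) = exp(−0.035·0.75) = 0.9741;  exp(−rT) = exp(−0.076·0.75) = 0.9446
C = 395·0.9741·N(0.24) − 400·0.9446·N(-0.14) = 395·0.9741·0.5948 − 400·0.9446·0.4443 = 228.8609 − 167.8743 = 60.9866

$60.99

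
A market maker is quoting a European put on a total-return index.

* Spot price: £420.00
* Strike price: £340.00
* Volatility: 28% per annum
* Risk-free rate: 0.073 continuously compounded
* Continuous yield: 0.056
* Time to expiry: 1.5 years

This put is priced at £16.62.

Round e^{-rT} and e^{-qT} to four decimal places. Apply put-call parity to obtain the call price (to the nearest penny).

£98.03

exp(−qT) = exp(−0.056·1.5) = 0.9194;  exp(−rT) = exp(−0.073·1.5) = 0.8963
Put-call parity: C − P = S·e^(−qT) − K·e^(−rT) = 420·0.9194 − 340·0.8963 = 386.1480 − 304.7420 = 81.4060
C = P + (C − P) = 16.62 + (81.4060) = 98.0260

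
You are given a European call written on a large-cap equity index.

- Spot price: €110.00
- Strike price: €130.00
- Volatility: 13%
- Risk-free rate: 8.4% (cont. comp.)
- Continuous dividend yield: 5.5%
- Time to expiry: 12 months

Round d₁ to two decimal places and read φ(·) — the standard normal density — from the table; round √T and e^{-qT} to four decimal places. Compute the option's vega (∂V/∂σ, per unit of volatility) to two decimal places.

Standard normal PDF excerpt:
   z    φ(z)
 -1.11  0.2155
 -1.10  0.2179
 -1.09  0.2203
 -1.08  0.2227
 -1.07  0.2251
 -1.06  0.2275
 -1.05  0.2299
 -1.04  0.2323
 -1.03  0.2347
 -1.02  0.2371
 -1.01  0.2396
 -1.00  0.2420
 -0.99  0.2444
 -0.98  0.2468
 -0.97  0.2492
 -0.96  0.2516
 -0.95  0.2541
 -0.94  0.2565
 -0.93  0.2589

25.20

σ√T = 0.13·√1 = 0.1300
ln(S/K) + (r − q + σ²/2)T = ln(110/130) + (0.084 − 0.055 + 0.13²/2)·1 = -0.1671 + 0.0375 = -0.1296
d₁ = -0.1296 / 0.1300 = -0.9970 which rounds to -1.00
√T = √1 = 1.0000
φ(d₁) = φ(-1.00) = 0.2420
e^(−qT) = e^(−0.055·1) = 0.9465
vega = S·e^(−qT)·φ(d₁)·√T = 110·0.9465·0.2420·1.0000 = 25.1958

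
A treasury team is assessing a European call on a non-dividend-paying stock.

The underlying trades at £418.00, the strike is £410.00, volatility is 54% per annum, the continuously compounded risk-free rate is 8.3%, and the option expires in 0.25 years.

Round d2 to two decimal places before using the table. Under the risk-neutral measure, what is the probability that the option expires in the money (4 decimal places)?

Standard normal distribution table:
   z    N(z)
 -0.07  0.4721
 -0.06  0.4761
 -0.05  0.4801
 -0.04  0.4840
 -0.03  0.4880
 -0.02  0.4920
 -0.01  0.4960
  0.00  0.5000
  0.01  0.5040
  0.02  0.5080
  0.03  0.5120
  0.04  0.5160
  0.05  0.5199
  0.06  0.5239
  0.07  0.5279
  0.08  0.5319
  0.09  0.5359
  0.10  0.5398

T = 0.25;  σ√T = 0.2700
d₁ = [ln(418/410) + (0.083 + 0.54²/2)·0.25] / 0.2700 = [0.0193 + 0.0572] / 0.2700 = 0.2834 ⇒ 0.28
d₂ = d₁ − σ√T = 0.2834 − 0.2700 = 0.0134 ⇒ 0.01
Risk-neutral Pr[S_T > K] = N(d₂) = N(0.01) = 0.5040

0.5040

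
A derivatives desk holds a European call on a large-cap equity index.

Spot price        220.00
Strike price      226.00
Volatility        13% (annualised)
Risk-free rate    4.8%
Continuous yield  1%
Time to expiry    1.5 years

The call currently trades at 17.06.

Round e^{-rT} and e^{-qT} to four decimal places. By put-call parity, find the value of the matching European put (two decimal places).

10.63

exp(−qT) = exp(−0.01·1.5) = 0.9851;  exp(−rT) = exp(−0.048·1.5) = 0.9305
Put-call parity: C − P = S·e^(−qT) − K·e^(−rT) = 220·0.9851 − 226·0.9305 = 216.7220 − 210.2930 = 6.4290
P = C − (C − P) = 17.06 − (6.4290) = 10.6310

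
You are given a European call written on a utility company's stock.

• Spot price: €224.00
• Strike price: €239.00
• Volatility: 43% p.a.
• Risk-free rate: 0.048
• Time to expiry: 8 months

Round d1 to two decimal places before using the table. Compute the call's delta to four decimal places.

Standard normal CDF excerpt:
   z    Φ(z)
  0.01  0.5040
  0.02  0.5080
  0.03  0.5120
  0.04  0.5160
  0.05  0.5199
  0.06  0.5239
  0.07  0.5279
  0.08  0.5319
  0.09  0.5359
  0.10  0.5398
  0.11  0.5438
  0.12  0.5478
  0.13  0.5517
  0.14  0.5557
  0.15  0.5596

0.5319

σ√T = 0.43·√0.6667 = 0.3511
d₁ = [ln(224/239) + (0.048 + ½·0.43²)·0.6667] / (σ√T) = (-0.0648 + 0.0936) / 0.3511 = 0.0821 which rounds to 0.08
N(d₁) = N(0.08) = 0.5319
Δ_call = N(d₁) = 0.5319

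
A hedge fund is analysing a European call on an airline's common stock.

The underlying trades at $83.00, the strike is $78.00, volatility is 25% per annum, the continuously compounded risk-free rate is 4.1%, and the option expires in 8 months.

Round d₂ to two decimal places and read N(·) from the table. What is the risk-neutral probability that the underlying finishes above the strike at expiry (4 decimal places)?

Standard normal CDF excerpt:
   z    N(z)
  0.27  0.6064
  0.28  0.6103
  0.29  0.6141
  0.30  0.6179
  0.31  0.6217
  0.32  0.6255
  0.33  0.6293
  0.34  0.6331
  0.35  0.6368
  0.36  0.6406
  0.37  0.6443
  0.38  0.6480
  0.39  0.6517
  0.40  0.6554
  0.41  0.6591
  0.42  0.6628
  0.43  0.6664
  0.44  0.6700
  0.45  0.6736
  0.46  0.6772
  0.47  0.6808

0.6331

σ√T = 0.25 × 0.8165 = 0.2041
ln(S/K) + (r + σ²/2)T = ln(83/78) + (0.041 + 0.25²/2)·0.6667 = 0.0621 + 0.0482 = 0.1103
d₁ = 0.1103 / 0.2041 = 0.5403 ⇒ 0.54
d₂ = d₁ − σ√T = 0.5403 − 0.2041 = 0.3362 ⇒ 0.34
Risk-neutral Pr[S_T > K] = N(d₂) = N(0.34) = 0.6331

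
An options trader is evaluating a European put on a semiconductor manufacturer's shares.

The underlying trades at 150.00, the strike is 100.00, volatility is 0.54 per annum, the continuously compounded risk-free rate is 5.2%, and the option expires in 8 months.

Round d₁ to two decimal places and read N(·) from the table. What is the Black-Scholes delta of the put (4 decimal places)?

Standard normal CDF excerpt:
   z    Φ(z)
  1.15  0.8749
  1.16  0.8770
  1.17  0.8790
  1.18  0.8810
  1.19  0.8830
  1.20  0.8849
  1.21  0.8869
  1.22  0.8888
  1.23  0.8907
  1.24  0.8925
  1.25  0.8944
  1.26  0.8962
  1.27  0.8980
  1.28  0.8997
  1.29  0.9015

-0.1112

σ√T = 0.54 × 0.8165 = 0.4409
ln(S/K) + (r + σ²/2)T = ln(150/100) + (0.052 + 0.54²/2)·0.6667 = 0.4055 + 0.1319 = 0.5373
d₁ = 0.5373 / 0.4409 = 1.2187 which rounds to 1.22
N(d₁) = N(1.22) = 0.8888
Δ_put = N(d₁) − 1 = 0.8888 − 1 = -0.1112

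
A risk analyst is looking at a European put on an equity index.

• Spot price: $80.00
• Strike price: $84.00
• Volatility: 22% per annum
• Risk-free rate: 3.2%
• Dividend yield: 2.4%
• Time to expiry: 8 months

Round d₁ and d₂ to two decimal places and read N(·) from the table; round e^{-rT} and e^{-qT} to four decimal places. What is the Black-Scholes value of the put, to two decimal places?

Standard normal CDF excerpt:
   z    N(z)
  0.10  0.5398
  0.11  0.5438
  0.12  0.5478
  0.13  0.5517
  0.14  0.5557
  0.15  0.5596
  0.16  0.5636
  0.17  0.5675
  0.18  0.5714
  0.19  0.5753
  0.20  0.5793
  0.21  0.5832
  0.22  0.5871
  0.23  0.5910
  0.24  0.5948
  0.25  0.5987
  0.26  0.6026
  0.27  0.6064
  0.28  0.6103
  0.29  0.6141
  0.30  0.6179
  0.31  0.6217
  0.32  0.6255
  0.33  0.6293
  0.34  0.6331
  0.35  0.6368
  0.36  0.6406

$7.69

σ√T = 0.22·√0.6667 = 0.1796
d₁ = [ln(80/84) + (0.032 − 0.024 + ½·0.22²)·0.6667] / (σ√T) = (-0.0488 + 0.0215) / 0.1796 = -0.1521 → -0.15
d₂ = -0.1521 − 0.1796 = -0.3317 → -0.33
e^(−qT) = e^(−0.024·0.6667) = 0.9841;  e^(−rT) = e^(−0.032·0.6667) = 0.9789
N(−d₂) = N(0.33) = 0.6293;  N(−d₁) = N(0.15) = 0.5596
P = 84·0.9789·0.6293 − 80·0.9841·0.5596 = 51.7458 − 44.0562 = 7.6896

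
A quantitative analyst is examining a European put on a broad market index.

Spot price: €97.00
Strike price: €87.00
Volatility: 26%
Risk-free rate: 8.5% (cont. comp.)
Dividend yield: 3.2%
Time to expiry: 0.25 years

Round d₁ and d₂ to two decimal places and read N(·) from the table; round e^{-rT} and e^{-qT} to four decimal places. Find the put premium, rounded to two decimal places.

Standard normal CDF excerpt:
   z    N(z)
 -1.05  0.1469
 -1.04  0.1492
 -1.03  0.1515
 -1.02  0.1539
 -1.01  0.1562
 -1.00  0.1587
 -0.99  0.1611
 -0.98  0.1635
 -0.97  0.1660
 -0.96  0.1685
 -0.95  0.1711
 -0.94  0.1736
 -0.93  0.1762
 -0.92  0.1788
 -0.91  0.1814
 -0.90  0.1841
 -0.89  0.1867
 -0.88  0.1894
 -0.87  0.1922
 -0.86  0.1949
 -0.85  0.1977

σ√T = 0.26·√0.25 = 0.1300
d₁ = [ln(97/87) + (0.085 − 0.032 + ½·0.26²)·0.25] / (σ√T) = (0.1088 + 0.0217) / 0.1300 = 1.0039 which rounds to 1.00
d₂ = 1.0039 − 0.1300 = 0.8739 which rounds to 0.87
e^(−qT) = e^(−0.032·0.25) = 0.9920;  e^(−rT) = e^(−0.085·0.25) = 0.9790
N(−d₂) = N(-0.87) = 0.1922;  N(−d₁) = N(-1.00) = 0.1587
P = 87·0.9790·0.1922 − 97·0.9920·0.1587 = 16.3703 − 15.2707 = 1.0995

€1.10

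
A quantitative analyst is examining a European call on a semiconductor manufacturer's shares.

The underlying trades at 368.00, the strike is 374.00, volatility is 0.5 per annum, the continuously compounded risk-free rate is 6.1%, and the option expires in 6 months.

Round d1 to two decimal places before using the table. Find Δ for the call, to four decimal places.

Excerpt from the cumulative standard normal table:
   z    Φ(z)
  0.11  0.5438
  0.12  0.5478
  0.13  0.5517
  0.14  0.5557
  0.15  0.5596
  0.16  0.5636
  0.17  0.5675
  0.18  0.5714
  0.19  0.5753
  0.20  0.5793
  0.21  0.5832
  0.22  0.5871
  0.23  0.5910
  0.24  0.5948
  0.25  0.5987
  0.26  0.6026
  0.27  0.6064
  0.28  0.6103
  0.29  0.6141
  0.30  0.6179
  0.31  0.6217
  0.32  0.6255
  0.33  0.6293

σ√T = 0.5 × 0.7071 = 0.3536
d₁ = [ln(368/374) + (0.061 + ½·0.5²)·0.5] / (σ√T) = (-0.0162 + 0.0930) / 0.3536 = 0.2173 ⇒ 0.22
N(d₁) = N(0.22) = 0.5871
Δ_call = N(d₁) = 0.5871

0.5871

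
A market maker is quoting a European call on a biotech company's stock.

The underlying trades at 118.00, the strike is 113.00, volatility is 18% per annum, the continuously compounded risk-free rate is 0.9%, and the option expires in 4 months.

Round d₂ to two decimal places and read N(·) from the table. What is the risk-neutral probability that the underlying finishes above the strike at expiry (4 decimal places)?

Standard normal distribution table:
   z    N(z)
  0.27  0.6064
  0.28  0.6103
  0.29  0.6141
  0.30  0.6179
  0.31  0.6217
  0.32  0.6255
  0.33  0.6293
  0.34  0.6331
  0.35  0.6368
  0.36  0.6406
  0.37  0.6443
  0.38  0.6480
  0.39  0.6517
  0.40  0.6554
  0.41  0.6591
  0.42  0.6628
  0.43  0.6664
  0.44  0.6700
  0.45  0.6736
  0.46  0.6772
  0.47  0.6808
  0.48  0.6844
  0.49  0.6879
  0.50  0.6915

σ√T = 0.18·√0.3333 = 0.1039
d₁ = [ln(118/113) + (0.009 + ½·0.18²)·0.3333] / (σ√T) = (0.0433 + 0.0084) / 0.1039 = 0.4975 ≈ 0.50
d₂ = 0.4975 − 0.1039 = 0.3935 ≈ 0.39
Risk-neutral Pr[S_T > K] = N(d₂) = N(0.39) = 0.6517

0.6517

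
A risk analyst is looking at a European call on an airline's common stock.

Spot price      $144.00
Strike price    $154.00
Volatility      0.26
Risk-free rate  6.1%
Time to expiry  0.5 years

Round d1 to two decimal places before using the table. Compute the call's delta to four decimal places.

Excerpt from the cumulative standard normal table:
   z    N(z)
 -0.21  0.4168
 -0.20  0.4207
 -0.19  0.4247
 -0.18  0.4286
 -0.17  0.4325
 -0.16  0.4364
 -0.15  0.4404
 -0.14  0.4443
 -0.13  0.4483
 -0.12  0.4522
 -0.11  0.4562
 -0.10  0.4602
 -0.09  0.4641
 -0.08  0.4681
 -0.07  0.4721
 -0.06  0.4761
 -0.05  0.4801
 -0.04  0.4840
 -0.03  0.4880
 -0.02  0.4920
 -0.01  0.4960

0.4562

σ√T = 0.26·√0.5 = 0.1838
d₁ = [ln(144/154) + (0.061 + 0.26²/2)·0.5] / 0.1838 = [-0.0671 + 0.0474] / 0.1838 = -0.1074 ⇒ -0.11
N(d₁) = N(-0.11) = 0.4562
Δ_call = N(d₁) = 0.4562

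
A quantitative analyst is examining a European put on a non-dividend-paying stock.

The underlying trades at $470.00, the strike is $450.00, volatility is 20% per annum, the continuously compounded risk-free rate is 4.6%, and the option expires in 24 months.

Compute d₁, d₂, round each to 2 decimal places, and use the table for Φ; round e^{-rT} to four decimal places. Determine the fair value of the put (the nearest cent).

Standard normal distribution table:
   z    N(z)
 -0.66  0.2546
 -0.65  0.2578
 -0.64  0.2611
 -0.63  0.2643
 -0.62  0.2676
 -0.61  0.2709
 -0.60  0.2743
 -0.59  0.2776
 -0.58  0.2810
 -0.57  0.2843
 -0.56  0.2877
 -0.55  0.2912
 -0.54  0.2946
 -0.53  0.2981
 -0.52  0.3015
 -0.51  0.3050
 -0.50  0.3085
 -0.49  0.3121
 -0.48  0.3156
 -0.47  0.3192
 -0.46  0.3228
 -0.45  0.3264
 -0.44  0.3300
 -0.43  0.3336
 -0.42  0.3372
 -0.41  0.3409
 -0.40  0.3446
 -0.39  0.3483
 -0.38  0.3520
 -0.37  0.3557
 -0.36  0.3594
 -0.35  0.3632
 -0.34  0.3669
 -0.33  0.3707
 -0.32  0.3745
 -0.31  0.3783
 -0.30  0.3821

$24.82

T = 2;  σ√T = 0.2828
ln(S/K) + (r + σ²/2)T = ln(470/450) + (0.046 + 0.2²/2)·2 = 0.0435 + 0.1320 = 0.1755
d₁ = 0.1755 / 0.2828 = 0.6204 ≈ 0.62
d₂ = d₁ − σ√T = 0.6204 − 0.2828 = 0.3376 ≈ 0.34
exp(−rT) = exp(−0.046·2) = 0.9121
N(−d₂) = N(-0.34) = 0.3669;  N(−d₁) = N(-0.62) = 0.2676
P = 450·0.9121·0.3669 − 470·0.2676 = 150.5923 − 125.7720 = 24.8203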